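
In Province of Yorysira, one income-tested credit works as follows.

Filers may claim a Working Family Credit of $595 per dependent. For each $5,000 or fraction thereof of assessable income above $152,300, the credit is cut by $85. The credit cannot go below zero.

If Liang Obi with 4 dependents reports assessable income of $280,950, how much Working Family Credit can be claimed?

$170

Working Family Credit: base = 4 × $595 = $2,380. income exceeds $152,300 by $128,650, which is 26 full-or-partial $5,000 increments; reduction = 26 × $85 = $2,210, leaving $170.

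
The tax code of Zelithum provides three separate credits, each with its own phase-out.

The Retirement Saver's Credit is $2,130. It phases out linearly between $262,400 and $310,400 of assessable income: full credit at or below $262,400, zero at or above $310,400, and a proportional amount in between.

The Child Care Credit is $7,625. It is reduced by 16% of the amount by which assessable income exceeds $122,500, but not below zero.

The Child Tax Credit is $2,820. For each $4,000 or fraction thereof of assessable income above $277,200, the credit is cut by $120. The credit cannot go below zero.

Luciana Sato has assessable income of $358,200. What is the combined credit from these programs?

Retirement Saver's Credit: $358,200 is at or above $310,400, so the credit is $0.
Child Care Credit: 16% of the $235,700 excess over $122,500 is $37,712 ≥ base, so the credit is $0.
Child Tax Credit: income exceeds $277,200 by $81,000, which is 21 full-or-partial $4,000 increments; reduction = 21 × $120 = $2,520, leaving $300.
Total: $0 + $0 + $300 = $300.

$300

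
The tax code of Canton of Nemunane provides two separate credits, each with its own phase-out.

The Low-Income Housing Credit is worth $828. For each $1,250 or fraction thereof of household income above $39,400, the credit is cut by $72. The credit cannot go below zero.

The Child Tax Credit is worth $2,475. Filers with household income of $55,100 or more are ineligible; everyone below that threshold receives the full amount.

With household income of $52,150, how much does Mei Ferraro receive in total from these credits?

Low-Income Housing Credit: income exceeds $39,400 by $12,750, which is 11 full-or-partial $1,250 increments; reduction = 11 × $72 = $792, leaving $36.
Child Tax Credit: $52,150 is below the $55,100 cutoff, so the full $2,475 applies.
Total: $36 + $2,475 = $2,511.

$2,511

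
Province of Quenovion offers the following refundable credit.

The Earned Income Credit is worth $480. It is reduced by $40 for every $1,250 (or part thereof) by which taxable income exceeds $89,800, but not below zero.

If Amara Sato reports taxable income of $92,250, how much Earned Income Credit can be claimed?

$400

Earned Income Credit: income exceeds $89,800 by $2,450, which is 2 full-or-partial $1,250 increments; reduction = 2 × $40 = $80, leaving $400.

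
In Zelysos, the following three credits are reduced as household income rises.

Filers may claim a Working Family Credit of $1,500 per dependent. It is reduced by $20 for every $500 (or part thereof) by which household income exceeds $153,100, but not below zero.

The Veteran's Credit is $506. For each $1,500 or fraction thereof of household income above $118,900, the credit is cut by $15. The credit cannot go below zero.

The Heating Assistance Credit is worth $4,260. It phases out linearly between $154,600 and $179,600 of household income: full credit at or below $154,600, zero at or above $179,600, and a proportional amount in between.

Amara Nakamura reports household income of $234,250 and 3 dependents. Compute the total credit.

Working Family Credit: base = 3 × $1,500 = $4,500. income exceeds $153,100 by $81,150, which is 163 full-or-partial $500 increments; reduction = 163 × $20 = $3,260, leaving $1,240.
Veteran's Credit: income exceeds $118,900 by $115,350 → 77 increments × $15 = $1,155 ≥ base, so the credit is $0.
Heating Assistance Credit: $234,250 is at or above $179,600, so the credit is $0.
Total: $1,240 + $0 + $0 = $1,240.

$1,240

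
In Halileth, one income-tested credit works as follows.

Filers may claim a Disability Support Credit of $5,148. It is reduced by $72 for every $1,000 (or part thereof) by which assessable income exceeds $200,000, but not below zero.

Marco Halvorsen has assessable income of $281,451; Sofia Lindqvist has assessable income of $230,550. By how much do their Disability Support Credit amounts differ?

Marco ($281,451): Disability Support Credit: income exceeds $200,000 by $81,451 → 82 increments × $72 = $5,904 ≥ base, so the credit is $0.
Sofia ($230,550): Disability Support Credit: income exceeds $200,000 by $30,550, which is 31 full-or-partial $1,000 increments; reduction = 31 × $72 = $2,232, leaving $2,916.
Difference: |$0 − $2,916| = $2,916.

$2,916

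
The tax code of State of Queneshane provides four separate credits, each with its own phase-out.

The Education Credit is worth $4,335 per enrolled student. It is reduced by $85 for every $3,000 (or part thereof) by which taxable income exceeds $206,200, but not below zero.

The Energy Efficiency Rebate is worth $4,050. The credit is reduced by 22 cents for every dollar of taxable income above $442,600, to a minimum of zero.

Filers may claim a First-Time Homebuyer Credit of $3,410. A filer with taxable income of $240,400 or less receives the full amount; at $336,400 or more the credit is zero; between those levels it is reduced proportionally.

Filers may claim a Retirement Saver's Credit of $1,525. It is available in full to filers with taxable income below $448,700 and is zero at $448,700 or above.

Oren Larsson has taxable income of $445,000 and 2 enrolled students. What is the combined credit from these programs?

Education Credit: base = 2 × $4,335 = $8,670. income exceeds $206,200 by $238,800, which is 80 full-or-partial $3,000 increments; reduction = 80 × $85 = $6,800, leaving $1,870.
Energy Efficiency Rebate: 22% of the $2,400 excess over $442,600 is $528; credit = $4,050 − $528 = $3,522.
First-Time Homebuyer Credit: $445,000 is at or above $336,400, so the credit is $0.
Retirement Saver's Credit: $445,000 is below the $448,700 cutoff, so the full $1,525 applies.
Total: $1,870 + $3,522 + $0 + $1,525 = $6,917.

$6,917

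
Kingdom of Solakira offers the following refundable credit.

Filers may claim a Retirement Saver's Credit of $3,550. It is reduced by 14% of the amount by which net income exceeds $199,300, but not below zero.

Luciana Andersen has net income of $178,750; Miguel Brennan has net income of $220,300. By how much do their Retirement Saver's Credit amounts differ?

Luciana ($178,750): Retirement Saver's Credit: $178,750 is at or below the $199,300 threshold, so the full $3,550 applies.
Miguel ($220,300): Retirement Saver's Credit: 14% of the $21,000 excess over $199,300 is $2,940; credit = $3,550 − $2,940 = $610.
Difference: |$3,550 − $610| = $2,940.

$2,940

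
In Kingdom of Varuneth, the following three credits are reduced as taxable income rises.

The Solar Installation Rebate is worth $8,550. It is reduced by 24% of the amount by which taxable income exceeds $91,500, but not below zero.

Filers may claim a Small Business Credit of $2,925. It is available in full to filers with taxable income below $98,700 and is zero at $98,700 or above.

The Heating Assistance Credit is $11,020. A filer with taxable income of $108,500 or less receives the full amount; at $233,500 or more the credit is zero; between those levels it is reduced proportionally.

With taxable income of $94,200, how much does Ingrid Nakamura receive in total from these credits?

$21,847

Solar Installation Rebate: 24% of the $2,700 excess over $91,500 is $648; credit = $8,550 − $648 = $7,902.
Small Business Credit: $94,200 is below the $98,700 cutoff, so the full $2,925 applies.
Heating Assistance Credit: $94,200 is at or below the $108,500 threshold, so the full $11,020 applies.
Total: $7,902 + $2,925 + $11,020 = $21,847.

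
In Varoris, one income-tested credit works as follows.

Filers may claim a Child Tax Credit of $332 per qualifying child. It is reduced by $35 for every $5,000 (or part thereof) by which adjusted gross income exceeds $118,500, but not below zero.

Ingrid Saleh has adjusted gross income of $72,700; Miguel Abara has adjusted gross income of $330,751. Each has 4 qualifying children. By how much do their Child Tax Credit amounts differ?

$1,328

Ingrid ($72,700): Child Tax Credit: base = 4 × $332 = $1,328. $72,700 is at or below the $118,500 threshold, so the full $1,328 applies.
Miguel ($330,751): Child Tax Credit: base = 4 × $332 = $1,328. income exceeds $118,500 by $212,251 → 43 increments × $35 = $1,505 ≥ base, so the credit is $0.
Difference: |$1,328 − $0| = $1,328.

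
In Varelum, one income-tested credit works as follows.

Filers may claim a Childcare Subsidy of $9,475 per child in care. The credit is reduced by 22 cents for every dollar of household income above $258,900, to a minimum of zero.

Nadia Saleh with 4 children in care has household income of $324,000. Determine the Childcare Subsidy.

$23,578

Childcare Subsidy: base = 4 × $9,475 = $37,900. 22% of the $65,100 excess over $258,900 is $14,322; credit = $37,900 − $14,322 = $23,578.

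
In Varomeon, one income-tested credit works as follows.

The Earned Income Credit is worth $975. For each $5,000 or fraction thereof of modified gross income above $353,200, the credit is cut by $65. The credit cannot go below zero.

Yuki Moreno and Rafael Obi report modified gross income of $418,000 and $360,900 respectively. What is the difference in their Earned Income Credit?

$715

Yuki ($418,000): Earned Income Credit: income exceeds $353,200 by $64,800, which is 13 full-or-partial $5,000 increments; reduction = 13 × $65 = $845, leaving $130.
Rafael ($360,900): Earned Income Credit: income exceeds $353,200 by $7,700, which is 2 full-or-partial $5,000 increments; reduction = 2 × $65 = $130, leaving $845.
Difference: |$130 − $845| = $715.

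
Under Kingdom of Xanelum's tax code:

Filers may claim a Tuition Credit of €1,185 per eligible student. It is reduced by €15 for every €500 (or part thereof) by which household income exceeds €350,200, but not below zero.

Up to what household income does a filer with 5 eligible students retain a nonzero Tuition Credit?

Full credit = 5 × €1,185 = €5,925.
After 394 increments the reduction is 394 × €15 = €5,910, leaving €15; one more increment wipes it out. Increment 394 ends at excess 394 × €500 = €197,000, so the highest qualifying income is €350,200 + €197,000 = €547,200.

€547,200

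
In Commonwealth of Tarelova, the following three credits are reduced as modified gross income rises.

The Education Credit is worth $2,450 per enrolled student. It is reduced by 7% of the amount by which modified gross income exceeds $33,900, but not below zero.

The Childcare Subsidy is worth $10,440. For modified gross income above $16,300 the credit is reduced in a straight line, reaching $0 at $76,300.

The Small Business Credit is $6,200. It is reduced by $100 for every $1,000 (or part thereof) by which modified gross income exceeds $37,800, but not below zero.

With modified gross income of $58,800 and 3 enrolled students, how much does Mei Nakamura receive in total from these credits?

$12,752

Education Credit: base = 3 × $2,450 = $7,350. 7% of the $24,900 excess over $33,900 is $1,743; credit = $7,350 − $1,743 = $5,607.
Childcare Subsidy: $58,800 is $42,500 into a $60,000 phase-out range, leaving 17,500/60,000 of the credit: $10,440 × 17,500/60,000 = $3,045.
Small Business Credit: income exceeds $37,800 by $21,000, which is 21 full-or-partial $1,000 increments; reduction = 21 × $100 = $2,100, leaving $4,100.
Total: $5,607 + $3,045 + $4,100 = $12,752.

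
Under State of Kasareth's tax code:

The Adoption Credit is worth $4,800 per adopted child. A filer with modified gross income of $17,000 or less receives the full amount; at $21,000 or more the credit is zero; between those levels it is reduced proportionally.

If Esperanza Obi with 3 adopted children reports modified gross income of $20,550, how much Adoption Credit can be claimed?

Adoption Credit: base = 3 × $4,800 = $14,400. $20,550 is $3,550 into a $4,000 phase-out range, leaving 450/4,000 of the credit: $14,400 × 450/4,000 = $1,620.

$1,620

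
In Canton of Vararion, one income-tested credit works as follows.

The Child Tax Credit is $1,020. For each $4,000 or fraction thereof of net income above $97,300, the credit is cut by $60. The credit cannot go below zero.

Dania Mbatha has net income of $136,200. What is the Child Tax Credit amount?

Child Tax Credit: income exceeds $97,300 by $38,900, which is 10 full-or-partial $4,000 increments; reduction = 10 × $60 = $600, leaving $420.

$420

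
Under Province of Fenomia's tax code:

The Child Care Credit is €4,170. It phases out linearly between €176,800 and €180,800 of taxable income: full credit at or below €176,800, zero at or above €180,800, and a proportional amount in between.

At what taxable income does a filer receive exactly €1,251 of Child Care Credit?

€179,600

€1,251 is 1,251/4,170 of the full €4,170, so 2,919/4,170 of the €4,000 range has been used: income = €176,800 + €4,000 × 2,919/4,170 = €179,600.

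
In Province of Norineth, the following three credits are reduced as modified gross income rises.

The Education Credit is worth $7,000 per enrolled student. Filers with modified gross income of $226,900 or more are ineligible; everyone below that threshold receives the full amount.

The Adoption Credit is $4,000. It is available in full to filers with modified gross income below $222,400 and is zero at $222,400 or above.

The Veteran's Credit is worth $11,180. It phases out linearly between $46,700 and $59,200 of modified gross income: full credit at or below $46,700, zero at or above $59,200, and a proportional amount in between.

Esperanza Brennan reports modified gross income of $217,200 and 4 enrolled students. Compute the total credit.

$32,000

Education Credit: base = 4 × $7,000 = $28,000. $217,200 is below the $226,900 cutoff, so the full $28,000 applies.
Adoption Credit: $217,200 is below the $222,400 cutoff, so the full $4,000 applies.
Veteran's Credit: $217,200 is at or above $59,200, so the credit is $0.
Total: $28,000 + $4,000 + $0 = $32,000.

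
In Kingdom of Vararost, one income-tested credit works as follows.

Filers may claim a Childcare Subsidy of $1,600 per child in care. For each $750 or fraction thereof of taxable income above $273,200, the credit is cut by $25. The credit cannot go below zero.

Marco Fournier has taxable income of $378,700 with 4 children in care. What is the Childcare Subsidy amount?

$2,875

Childcare Subsidy: base = 4 × $1,600 = $6,400. income exceeds $273,200 by $105,500, which is 141 full-or-partial $750 increments; reduction = 141 × $25 = $3,525, leaving $2,875.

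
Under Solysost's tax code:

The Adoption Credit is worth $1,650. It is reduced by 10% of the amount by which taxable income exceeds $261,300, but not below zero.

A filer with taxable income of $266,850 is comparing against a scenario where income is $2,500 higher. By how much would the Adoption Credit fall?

At $266,850 — 10% of the $5,550 excess over $261,300 is $555; credit = $1,650 − $555 = $1,095.
At $269,350 — 10% of the $8,050 excess over $261,300 is $805; credit = $1,650 − $805 = $845.
Lost: $1,095 − $845 = $250.

$250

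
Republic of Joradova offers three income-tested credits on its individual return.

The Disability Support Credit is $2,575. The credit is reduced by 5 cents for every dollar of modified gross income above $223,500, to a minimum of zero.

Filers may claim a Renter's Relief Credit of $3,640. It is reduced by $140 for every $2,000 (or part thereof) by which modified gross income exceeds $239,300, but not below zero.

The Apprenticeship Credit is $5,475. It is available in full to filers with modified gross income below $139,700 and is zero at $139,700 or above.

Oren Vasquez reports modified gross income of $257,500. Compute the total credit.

Disability Support Credit: 5% of the $34,000 excess over $223,500 is $1,700; credit = $2,575 − $1,700 = $875.
Renter's Relief Credit: income exceeds $239,300 by $18,200, which is 10 full-or-partial $2,000 increments; reduction = 10 × $140 = $1,400, leaving $2,240.
Apprenticeship Credit: $257,500 meets or exceeds the $139,700 cutoff, so the credit is $0.
Total: $875 + $2,240 + $0 = $3,115.

$3,115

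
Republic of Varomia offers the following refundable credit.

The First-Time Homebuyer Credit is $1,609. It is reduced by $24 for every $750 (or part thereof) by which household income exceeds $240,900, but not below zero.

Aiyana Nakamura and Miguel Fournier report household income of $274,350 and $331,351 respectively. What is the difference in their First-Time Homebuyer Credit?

Aiyana ($274,350): First-Time Homebuyer Credit: income exceeds $240,900 by $33,450, which is 45 full-or-partial $750 increments; reduction = 45 × $24 = $1,080, leaving $529.
Miguel ($331,351): First-Time Homebuyer Credit: income exceeds $240,900 by $90,451 → 121 increments × $24 = $2,904 ≥ base, so the credit is $0.
Difference: |$529 − $0| = $529.

$529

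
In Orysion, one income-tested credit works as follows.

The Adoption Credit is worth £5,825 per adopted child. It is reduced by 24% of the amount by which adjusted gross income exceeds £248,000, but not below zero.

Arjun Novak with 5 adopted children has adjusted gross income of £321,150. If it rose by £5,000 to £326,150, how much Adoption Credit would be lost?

At £321,150 — base = 5 × £5,825 = £29,125. 24% of the £73,150 excess over £248,000 is £17,556; credit = £29,125 − £17,556 = £11,569.
At £326,150 — base = 5 × £5,825 = £29,125. 24% of the £78,150 excess over £248,000 is £18,756; credit = £29,125 − £18,756 = £10,369.
Lost: £11,569 − £10,369 = £1,200.

£1,200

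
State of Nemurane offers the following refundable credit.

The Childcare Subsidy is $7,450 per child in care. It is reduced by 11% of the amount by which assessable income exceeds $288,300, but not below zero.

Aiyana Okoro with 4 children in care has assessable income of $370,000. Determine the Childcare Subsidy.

$20,813

Childcare Subsidy: base = 4 × $7,450 = $29,800. 11% of the $81,700 excess over $288,300 is $8,987; credit = $29,800 − $8,987 = $20,813.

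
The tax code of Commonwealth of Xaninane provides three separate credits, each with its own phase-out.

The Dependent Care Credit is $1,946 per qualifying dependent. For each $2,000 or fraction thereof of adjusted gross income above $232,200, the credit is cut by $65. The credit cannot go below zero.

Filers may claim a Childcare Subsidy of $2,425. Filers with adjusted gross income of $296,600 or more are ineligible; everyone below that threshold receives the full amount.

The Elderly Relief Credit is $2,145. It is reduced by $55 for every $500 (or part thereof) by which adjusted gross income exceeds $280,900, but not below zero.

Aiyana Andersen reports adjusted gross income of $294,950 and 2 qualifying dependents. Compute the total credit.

$4,787

Dependent Care Credit: base = 2 × $1,946 = $3,892. income exceeds $232,200 by $62,750, which is 32 full-or-partial $2,000 increments; reduction = 32 × $65 = $2,080, leaving $1,812.
Childcare Subsidy: $294,950 is below the $296,600 cutoff, so the full $2,425 applies.
Elderly Relief Credit: income exceeds $280,900 by $14,050, which is 29 full-or-partial $500 increments; reduction = 29 × $55 = $1,595, leaving $550.
Total: $1,812 + $2,425 + $550 = $4,787.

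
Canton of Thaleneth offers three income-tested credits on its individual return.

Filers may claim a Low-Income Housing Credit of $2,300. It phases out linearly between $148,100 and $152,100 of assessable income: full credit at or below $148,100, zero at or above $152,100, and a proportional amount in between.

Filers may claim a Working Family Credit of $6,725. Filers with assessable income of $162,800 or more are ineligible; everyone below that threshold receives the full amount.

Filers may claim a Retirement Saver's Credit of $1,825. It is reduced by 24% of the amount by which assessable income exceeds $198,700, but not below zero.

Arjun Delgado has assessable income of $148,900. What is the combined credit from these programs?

$10,390

Low-Income Housing Credit: $148,900 is $800 into a $4,000 phase-out range, leaving 3,200/4,000 of the credit: $2,300 × 3,200/4,000 = $1,840.
Working Family Credit: $148,900 is below the $162,800 cutoff, so the full $6,725 applies.
Retirement Saver's Credit: $148,900 is at or below the $198,700 threshold, so the full $1,825 applies.
Total: $1,840 + $6,725 + $1,825 = $10,390.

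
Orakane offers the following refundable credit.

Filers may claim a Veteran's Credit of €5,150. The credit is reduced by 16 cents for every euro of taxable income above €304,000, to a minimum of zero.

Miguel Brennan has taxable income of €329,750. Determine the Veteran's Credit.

Veteran's Credit: 16% of the €25,750 excess over €304,000 is €4,120; credit = €5,150 − €4,120 = €1,030.

€1,030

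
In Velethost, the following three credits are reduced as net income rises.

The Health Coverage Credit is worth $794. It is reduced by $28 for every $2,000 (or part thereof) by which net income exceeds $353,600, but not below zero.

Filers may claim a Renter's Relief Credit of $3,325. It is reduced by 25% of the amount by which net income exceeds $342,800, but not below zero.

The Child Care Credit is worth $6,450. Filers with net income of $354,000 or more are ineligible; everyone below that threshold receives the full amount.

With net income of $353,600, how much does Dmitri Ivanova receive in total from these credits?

$7,869

Health Coverage Credit: $353,600 is at or below the $353,600 threshold, so the full $794 applies.
Renter's Relief Credit: 25% of the $10,800 excess over $342,800 is $2,700; credit = $3,325 − $2,700 = $625.
Child Care Credit: $353,600 is below the $354,000 cutoff, so the full $6,450 applies.
Total: $794 + $625 + $6,450 = $7,869.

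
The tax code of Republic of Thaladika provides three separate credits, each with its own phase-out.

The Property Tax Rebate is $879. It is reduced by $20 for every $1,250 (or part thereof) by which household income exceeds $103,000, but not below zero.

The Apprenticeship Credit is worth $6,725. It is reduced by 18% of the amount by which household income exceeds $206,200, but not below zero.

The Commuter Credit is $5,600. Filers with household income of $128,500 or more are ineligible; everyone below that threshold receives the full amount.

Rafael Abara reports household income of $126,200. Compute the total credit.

Property Tax Rebate: income exceeds $103,000 by $23,200, which is 19 full-or-partial $1,250 increments; reduction = 19 × $20 = $380, leaving $499.
Apprenticeship Credit: $126,200 is at or below the $206,200 threshold, so the full $6,725 applies.
Commuter Credit: $126,200 is below the $128,500 cutoff, so the full $5,600 applies.
Total: $499 + $6,725 + $5,600 = $12,824.

$12,824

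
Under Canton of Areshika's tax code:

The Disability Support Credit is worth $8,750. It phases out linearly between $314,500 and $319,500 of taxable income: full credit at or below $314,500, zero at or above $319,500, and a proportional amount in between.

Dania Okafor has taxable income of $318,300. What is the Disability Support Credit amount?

$2,100

Disability Support Credit: $318,300 is $3,800 into a $5,000 phase-out range, leaving 1,200/5,000 of the credit: $8,750 × 1,200/5,000 = $2,100.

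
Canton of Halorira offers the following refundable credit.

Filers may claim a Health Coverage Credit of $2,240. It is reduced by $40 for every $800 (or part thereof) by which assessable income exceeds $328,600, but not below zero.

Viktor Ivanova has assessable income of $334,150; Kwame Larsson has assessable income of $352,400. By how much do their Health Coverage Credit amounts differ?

$920

Viktor ($334,150): Health Coverage Credit: income exceeds $328,600 by $5,550, which is 7 full-or-partial $800 increments; reduction = 7 × $40 = $280, leaving $1,960.
Kwame ($352,400): Health Coverage Credit: income exceeds $328,600 by $23,800, which is 30 full-or-partial $800 increments; reduction = 30 × $40 = $1,200, leaving $1,040.
Difference: |$1,960 − $1,040| = $920.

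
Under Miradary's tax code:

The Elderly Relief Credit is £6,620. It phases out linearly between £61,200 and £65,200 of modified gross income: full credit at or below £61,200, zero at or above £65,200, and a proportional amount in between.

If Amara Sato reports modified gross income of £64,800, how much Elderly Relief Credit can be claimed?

Elderly Relief Credit: £64,800 is £3,600 into a £4,000 phase-out range, leaving 400/4,000 of the credit: £6,620 × 400/4,000 = £662.

£662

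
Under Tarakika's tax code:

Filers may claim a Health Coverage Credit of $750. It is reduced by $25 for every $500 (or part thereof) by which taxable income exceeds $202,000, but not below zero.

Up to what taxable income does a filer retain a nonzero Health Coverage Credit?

$216,500

After 29 increments the reduction is 29 × $25 = $725, leaving $25; one more increment wipes it out. Increment 29 ends at excess 29 × $500 = $14,500, so the highest qualifying income is $202,000 + $14,500 = $216,500.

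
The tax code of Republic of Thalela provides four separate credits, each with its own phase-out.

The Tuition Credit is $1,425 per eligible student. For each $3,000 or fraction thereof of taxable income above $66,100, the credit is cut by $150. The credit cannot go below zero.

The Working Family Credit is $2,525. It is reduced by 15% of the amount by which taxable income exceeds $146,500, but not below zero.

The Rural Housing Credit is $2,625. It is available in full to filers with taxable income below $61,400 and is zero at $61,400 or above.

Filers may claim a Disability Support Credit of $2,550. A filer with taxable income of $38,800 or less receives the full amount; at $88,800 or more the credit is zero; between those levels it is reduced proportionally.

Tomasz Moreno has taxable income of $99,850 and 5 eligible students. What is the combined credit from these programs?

Tuition Credit: base = 5 × $1,425 = $7,125. income exceeds $66,100 by $33,750, which is 12 full-or-partial $3,000 increments; reduction = 12 × $150 = $1,800, leaving $5,325.
Working Family Credit: $99,850 is at or below the $146,500 threshold, so the full $2,525 applies.
Rural Housing Credit: $99,850 meets or exceeds the $61,400 cutoff, so the credit is $0.
Disability Support Credit: $99,850 is at or above $88,800, so the credit is $0.
Total: $5,325 + $2,525 + $0 + $0 = $7,850.

$7,850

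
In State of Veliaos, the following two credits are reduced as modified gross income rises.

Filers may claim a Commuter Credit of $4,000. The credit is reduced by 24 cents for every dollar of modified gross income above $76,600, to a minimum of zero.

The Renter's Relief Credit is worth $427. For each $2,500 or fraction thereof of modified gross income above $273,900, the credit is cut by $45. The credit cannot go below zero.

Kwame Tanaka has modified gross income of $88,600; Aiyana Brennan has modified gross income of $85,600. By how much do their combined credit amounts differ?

$720

Kwame ($88,600): Commuter Credit: 24% of the $12,000 excess over $76,600 is $2,880; credit = $4,000 − $2,880 = $1,120. Renter's Relief Credit: $88,600 is at or below the $273,900 threshold, so the full $427 applies. total $1,120 + $427 = $1,547
Aiyana ($85,600): Commuter Credit: 24% of the $9,000 excess over $76,600 is $2,160; credit = $4,000 − $2,160 = $1,840. Renter's Relief Credit: $85,600 is at or below the $273,900 threshold, so the full $427 applies. total $1,840 + $427 = $2,267
Difference: |$1,547 − $2,267| = $720.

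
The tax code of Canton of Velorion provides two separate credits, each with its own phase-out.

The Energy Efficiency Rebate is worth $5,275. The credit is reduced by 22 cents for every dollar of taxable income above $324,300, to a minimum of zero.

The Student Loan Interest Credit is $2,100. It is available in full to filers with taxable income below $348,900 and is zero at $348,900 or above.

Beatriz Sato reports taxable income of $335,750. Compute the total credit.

Energy Efficiency Rebate: 22% of the $11,450 excess over $324,300 is $2,519; credit = $5,275 − $2,519 = $2,756.
Student Loan Interest Credit: $335,750 is below the $348,900 cutoff, so the full $2,100 applies.
Total: $2,756 + $2,100 = $4,856.

$4,856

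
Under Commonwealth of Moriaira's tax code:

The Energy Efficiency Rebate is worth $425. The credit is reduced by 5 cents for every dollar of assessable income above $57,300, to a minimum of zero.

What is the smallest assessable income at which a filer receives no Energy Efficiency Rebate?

The credit falls by 5% of each dollar above $57,300, so it reaches zero when the excess is $425 / 5% = $8,500: income = $57,300 + $8,500 = $65,800.

$65,800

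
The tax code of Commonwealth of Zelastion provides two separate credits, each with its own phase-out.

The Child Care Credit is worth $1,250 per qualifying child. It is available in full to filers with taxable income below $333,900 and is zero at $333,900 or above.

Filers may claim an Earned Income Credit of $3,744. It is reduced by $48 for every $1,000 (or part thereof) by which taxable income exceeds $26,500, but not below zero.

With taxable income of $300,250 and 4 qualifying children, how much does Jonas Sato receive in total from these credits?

Child Care Credit: base = 4 × $1,250 = $5,000. $300,250 is below the $333,900 cutoff, so the full $5,000 applies.
Earned Income Credit: income exceeds $26,500 by $273,750 → 274 increments × $48 = $13,152 ≥ base, so the credit is $0.
Total: $5,000 + $0 = $5,000.

$5,000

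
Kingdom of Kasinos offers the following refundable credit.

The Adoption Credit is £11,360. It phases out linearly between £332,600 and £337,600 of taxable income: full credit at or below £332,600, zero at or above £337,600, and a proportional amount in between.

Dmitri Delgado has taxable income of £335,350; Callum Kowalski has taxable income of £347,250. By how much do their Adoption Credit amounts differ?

Dmitri (£335,350): Adoption Credit: £335,350 is £2,750 into a £5,000 phase-out range, leaving 2,250/5,000 of the credit: £11,360 × 2,250/5,000 = £5,112.
Callum (£347,250): Adoption Credit: £347,250 is at or above £337,600, so the credit is £0.
Difference: |£5,112 − £0| = £5,112.

£5,112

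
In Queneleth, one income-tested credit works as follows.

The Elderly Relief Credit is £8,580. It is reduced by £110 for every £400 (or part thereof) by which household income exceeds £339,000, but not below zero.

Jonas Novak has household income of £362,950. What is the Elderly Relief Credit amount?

£1,980

Elderly Relief Credit: income exceeds £339,000 by £23,950, which is 60 full-or-partial £400 increments; reduction = 60 × £110 = £6,600, leaving £1,980.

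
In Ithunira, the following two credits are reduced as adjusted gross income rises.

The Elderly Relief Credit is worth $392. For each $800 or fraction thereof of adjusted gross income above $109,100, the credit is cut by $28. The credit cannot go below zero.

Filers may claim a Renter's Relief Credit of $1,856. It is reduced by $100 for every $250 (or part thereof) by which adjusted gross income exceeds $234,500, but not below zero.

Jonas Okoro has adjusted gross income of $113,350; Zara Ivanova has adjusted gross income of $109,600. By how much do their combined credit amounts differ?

$140

Jonas ($113,350): Elderly Relief Credit: income exceeds $109,100 by $4,250, which is 6 full-or-partial $800 increments; reduction = 6 × $28 = $168, leaving $224. Renter's Relief Credit: $113,350 is at or below the $234,500 threshold, so the full $1,856 applies. total $224 + $1,856 = $2,080
Zara ($109,600): Elderly Relief Credit: income exceeds $109,100 by $500, which is 1 full-or-partial $800 increment; reduction = 1 × $28 = $28, leaving $364. Renter's Relief Credit: $109,600 is at or below the $234,500 threshold, so the full $1,856 applies. total $364 + $1,856 = $2,220
Difference: |$2,080 − $2,220| = $140.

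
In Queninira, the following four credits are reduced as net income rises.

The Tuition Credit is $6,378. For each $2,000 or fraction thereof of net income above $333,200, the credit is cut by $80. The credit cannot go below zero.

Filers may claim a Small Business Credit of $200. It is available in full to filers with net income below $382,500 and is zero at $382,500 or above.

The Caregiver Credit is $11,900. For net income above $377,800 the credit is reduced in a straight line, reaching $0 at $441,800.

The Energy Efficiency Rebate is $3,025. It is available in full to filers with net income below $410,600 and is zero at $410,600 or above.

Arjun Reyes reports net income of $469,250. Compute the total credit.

$858

Tuition Credit: income exceeds $333,200 by $136,050, which is 69 full-or-partial $2,000 increments; reduction = 69 × $80 = $5,520, leaving $858.
Small Business Credit: $469,250 meets or exceeds the $382,500 cutoff, so the credit is $0.
Caregiver Credit: $469,250 is at or above $441,800, so the credit is $0.
Energy Efficiency Rebate: $469,250 meets or exceeds the $410,600 cutoff, so the credit is $0.
Total: $858 + $0 + $0 + $0 = $858.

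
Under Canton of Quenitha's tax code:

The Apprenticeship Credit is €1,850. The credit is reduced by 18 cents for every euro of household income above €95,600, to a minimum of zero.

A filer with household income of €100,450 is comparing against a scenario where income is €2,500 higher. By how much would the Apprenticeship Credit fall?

€450

At €100,450 — 18% of the €4,850 excess over €95,600 is €873; credit = €1,850 − €873 = €977.
At €102,950 — 18% of the €7,350 excess over €95,600 is €1,323; credit = €1,850 − €1,323 = €527.
Lost: €977 − €527 = €450.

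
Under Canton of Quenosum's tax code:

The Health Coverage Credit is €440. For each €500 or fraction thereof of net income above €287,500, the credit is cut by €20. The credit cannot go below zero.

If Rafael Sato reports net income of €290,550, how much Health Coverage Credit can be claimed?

€300

Health Coverage Credit: income exceeds €287,500 by €3,050, which is 7 full-or-partial €500 increments; reduction = 7 × €20 = €140, leaving €300.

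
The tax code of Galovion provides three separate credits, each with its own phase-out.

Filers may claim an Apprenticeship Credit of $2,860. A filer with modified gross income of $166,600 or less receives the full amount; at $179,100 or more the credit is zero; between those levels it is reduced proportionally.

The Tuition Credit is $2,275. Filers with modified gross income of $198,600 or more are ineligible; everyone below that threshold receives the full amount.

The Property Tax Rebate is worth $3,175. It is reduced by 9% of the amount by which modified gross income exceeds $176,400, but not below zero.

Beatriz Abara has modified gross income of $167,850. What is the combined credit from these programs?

Apprenticeship Credit: $167,850 is $1,250 into a $12,500 phase-out range, leaving 11,250/12,500 of the credit: $2,860 × 11,250/12,500 = $2,574.
Tuition Credit: $167,850 is below the $198,600 cutoff, so the full $2,275 applies.
Property Tax Rebate: $167,850 is at or below the $176,400 threshold, so the full $3,175 applies.
Total: $2,574 + $2,275 + $3,175 = $8,024.

$8,024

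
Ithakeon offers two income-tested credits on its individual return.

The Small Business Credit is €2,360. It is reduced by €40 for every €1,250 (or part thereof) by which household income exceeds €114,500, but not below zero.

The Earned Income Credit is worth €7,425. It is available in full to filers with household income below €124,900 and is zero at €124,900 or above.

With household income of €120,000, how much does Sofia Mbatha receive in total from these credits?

Small Business Credit: income exceeds €114,500 by €5,500, which is 5 full-or-partial €1,250 increments; reduction = 5 × €40 = €200, leaving €2,160.
Earned Income Credit: €120,000 is below the €124,900 cutoff, so the full €7,425 applies.
Total: €2,160 + €7,425 = €9,585.

€9,585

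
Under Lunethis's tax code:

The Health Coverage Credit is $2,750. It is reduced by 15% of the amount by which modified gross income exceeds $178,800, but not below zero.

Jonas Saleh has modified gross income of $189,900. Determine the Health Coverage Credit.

$1,085

Health Coverage Credit: 15% of the $11,100 excess over $178,800 is $1,665; credit = $2,750 − $1,665 = $1,085.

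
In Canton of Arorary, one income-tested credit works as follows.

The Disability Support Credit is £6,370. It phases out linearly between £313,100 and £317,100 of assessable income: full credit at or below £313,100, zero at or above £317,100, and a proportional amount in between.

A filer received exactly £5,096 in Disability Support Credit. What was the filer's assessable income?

£313,900

£5,096 is 5,096/6,370 of the full £6,370, so 1,274/6,370 of the £4,000 range has been used: income = £313,100 + £4,000 × 1,274/6,370 = £313,900.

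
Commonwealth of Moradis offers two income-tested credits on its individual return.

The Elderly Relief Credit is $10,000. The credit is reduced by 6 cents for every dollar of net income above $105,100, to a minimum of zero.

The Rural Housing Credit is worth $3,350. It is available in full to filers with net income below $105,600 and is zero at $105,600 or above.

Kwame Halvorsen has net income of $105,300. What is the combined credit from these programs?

Elderly Relief Credit: 6% of the $200 excess over $105,100 is $12; credit = $10,000 − $12 = $9,988.
Rural Housing Credit: $105,300 is below the $105,600 cutoff, so the full $3,350 applies.
Total: $9,988 + $3,350 = $13,338.

$13,338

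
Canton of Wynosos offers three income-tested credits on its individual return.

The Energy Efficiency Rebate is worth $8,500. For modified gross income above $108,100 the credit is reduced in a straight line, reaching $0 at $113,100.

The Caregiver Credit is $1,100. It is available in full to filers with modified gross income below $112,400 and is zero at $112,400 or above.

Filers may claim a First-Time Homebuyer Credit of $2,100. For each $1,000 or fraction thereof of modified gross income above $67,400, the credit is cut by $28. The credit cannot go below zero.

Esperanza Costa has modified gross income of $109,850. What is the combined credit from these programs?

Energy Efficiency Rebate: $109,850 is $1,750 into a $5,000 phase-out range, leaving 3,250/5,000 of the credit: $8,500 × 3,250/5,000 = $5,525.
Caregiver Credit: $109,850 is below the $112,400 cutoff, so the full $1,100 applies.
First-Time Homebuyer Credit: income exceeds $67,400 by $42,450, which is 43 full-or-partial $1,000 increments; reduction = 43 × $28 = $1,204, leaving $896.
Total: $5,525 + $1,100 + $896 = $7,521.

$7,521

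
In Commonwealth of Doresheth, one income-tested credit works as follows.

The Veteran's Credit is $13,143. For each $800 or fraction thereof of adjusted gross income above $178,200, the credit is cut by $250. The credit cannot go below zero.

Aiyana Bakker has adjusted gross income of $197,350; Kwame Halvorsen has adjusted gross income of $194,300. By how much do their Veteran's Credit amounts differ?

Aiyana ($197,350): Veteran's Credit: income exceeds $178,200 by $19,150, which is 24 full-or-partial $800 increments; reduction = 24 × $250 = $6,000, leaving $7,143.
Kwame ($194,300): Veteran's Credit: income exceeds $178,200 by $16,100, which is 21 full-or-partial $800 increments; reduction = 21 × $250 = $5,250, leaving $7,893.
Difference: |$7,143 − $7,893| = $750.

$750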